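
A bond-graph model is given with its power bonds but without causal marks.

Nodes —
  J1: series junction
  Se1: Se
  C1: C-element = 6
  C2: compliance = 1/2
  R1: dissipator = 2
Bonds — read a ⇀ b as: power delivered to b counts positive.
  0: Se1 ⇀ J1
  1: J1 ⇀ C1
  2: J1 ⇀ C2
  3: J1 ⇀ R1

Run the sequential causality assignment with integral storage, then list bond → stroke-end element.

bond 0 stroke at J1
bond 1 stroke at J1
bond 2 stroke at J1
bond 3 stroke at R1

β0 stroke→J1  (source Se1 imposes e)
β1 stroke→J1  (prefer integral on C1)
β2 stroke→J1  (C2: C, integral causality)
β3 stroke→R1  (only one flow-in slot at J1)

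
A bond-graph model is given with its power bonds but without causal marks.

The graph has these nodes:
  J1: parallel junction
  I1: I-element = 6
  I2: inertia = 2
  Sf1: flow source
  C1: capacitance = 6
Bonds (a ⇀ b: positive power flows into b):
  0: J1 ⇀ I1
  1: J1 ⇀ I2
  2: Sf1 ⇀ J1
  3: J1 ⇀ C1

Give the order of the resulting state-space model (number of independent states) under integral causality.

3  (C1, I1, I2 all integral)

β2 |Sf1  (Sf1 (Sf) sets flow on bond)
β0 |I1  (prefer integral on I1)
β1 |I2  (prefer integral on I2)
β3 |J1  (only one effort-in slot at J1)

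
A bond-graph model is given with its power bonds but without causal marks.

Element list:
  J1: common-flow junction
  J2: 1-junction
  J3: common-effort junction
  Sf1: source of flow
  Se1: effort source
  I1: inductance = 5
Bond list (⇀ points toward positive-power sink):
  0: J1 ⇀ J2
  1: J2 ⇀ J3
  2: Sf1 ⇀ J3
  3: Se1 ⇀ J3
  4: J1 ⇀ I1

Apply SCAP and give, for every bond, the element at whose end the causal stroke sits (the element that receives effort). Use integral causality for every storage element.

β2 stroke at Sf1  (Sf1 fixes flow; stroke at Sf1)
β3 stroke at J3  (Se1: effort source, stroke at far end)
β1 stroke at J2  (0-jn J3 has e-setter on 3)
β0 stroke at J1  (J2 needs exactly one f-in)
β4 stroke at I1  (J1: last free bond brings flow in)

b0 →J1
b1 →J2
b2 →Sf1
b3 →J3
b4 →I1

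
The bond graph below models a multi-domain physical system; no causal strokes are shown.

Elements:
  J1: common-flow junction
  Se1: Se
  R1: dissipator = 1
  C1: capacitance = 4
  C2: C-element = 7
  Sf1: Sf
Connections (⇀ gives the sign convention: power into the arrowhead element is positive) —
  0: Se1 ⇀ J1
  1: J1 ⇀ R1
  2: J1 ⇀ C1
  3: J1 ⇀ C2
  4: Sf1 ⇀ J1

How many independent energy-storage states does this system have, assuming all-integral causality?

2  (C1, C2 all integral)

bond 0 stroke at J1  (Se1 fixes effort; stroke away)
bond 4 stroke at Sf1  (Sf1: flow source, stroke at near end)
bond 1 stroke at J1  (J1 flow already set via bond 4)
bond 2 stroke at J1  (J1 flow already set via bond 4)
bond 3 stroke at J1  (J1: bond 4 brought flow, rest push out)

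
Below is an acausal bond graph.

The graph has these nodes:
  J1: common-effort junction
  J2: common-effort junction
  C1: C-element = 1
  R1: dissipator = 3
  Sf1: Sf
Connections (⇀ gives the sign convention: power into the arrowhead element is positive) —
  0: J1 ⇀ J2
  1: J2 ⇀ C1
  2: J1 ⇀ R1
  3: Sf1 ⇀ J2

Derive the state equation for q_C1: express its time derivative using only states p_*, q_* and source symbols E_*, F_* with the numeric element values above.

β3 |Sf1  (Sf1 fixes flow; stroke at Sf1)
β1 |J2  (C1: C, integral causality)
β0 |J1  (J2: bond 1 brought effort, rest push out)
β2 |R1  (J1 effort already set via bond 0)

dq_C1/dt = F_Sf1 - q_C1/3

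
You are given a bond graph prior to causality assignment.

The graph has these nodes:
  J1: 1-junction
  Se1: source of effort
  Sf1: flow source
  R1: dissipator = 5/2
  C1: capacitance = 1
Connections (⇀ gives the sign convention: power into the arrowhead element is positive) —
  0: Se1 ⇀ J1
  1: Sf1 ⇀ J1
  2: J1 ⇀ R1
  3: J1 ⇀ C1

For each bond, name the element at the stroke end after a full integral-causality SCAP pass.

#0 stroke at J1
#1 stroke at Sf1
#2 stroke at J1
#3 stroke at J1

#0 |J1  (Se1 fixes effort; stroke away)
#1 |Sf1  (source Sf1 imposes f)
#2 |J1  (J1 flow already set via bond 1)
#3 |J1  (J1 flow already set via bond 1)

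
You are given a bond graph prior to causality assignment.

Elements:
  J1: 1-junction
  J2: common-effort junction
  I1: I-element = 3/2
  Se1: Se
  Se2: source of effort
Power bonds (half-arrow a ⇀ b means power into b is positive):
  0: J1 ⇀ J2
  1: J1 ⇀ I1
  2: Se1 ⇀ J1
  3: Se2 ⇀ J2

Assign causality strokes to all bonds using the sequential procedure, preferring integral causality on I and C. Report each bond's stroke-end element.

bond 0 stroke→J1
bond 1 stroke→I1
bond 2 stroke→J1
bond 3 stroke→J2

bond 2 |J1  (Se1 fixes effort; stroke away)
bond 3 |J2  (Se2 (Se) sets effort on bond)
bond 0 |J1  (0-jn J2 has e-setter on 3)
bond 1 |I1  (only one flow-in slot at J1)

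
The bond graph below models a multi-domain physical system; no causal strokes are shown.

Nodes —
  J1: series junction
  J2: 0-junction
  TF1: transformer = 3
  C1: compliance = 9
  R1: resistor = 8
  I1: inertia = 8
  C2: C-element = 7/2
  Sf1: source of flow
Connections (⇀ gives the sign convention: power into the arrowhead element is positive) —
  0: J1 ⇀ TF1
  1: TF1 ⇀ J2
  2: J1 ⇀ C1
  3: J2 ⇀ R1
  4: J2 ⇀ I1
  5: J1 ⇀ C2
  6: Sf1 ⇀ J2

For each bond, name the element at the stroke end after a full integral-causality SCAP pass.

bond 6 stroke at Sf1  (Sf1: flow source, stroke at near end)
bond 2 stroke at J1  (C1 outputs effort q/C1)
bond 4 stroke at I1  (I1 outputs flow p/I1)
bond 5 stroke at J1  (C2: C, integral causality)
bond 0 stroke at TF1  (J1 needs exactly one f-in)
bond 1 stroke at J2  (through TF1, causality passes straight; one stroke at TF1)
bond 3 stroke at R1  (common-e at J2 fixed by 1)

#0 stroke→TF1
#1 stroke→J2
#2 stroke→J1
#3 stroke→R1
#4 stroke→I1
#5 stroke→J1
#6 stroke→Sf1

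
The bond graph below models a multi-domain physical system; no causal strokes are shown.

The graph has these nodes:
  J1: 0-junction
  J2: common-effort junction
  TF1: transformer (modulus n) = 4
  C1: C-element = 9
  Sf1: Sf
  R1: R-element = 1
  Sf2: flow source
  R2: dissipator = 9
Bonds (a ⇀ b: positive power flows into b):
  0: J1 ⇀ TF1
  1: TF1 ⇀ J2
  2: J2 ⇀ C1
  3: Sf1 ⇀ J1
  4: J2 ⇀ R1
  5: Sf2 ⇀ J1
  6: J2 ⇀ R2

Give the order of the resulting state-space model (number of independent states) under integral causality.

1  (C1 all integral)

bond 3 stroke at Sf1  (Sf1: flow source, stroke at near end)
bond 5 stroke at Sf2  (Sf2 (Sf) sets flow on bond)
bond 0 stroke at J1  (closing 0-jn rule on J1)
bond 1 stroke at TF1  (TF TF1: opposite of bond 0)
bond 2 stroke at J2  (C1: C, integral causality)
bond 4 stroke at R1  (common-e at J2 fixed by 2)
bond 6 stroke at R2  (0-jn J2 has e-setter on 2)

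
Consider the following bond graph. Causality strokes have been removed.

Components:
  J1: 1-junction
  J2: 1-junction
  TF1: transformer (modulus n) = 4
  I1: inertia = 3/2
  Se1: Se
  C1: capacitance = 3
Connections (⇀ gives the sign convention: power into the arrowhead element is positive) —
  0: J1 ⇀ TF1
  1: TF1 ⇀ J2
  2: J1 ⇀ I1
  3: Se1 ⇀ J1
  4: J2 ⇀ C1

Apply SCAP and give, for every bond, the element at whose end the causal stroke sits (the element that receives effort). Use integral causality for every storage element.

β3 |J1  (Se1 (Se) sets effort on bond)
β2 |I1  (I1 outputs flow p/I1)
β0 |J1  (common-f at J1 fixed by 2)
β1 |TF1  (TF1 one-in-one-out from 0)
β4 |J2  (J2: bond 1 brought flow, rest push out)

β0 stroke at J1
β1 stroke at TF1
β2 stroke at I1
β3 stroke at J1
β4 stroke at J2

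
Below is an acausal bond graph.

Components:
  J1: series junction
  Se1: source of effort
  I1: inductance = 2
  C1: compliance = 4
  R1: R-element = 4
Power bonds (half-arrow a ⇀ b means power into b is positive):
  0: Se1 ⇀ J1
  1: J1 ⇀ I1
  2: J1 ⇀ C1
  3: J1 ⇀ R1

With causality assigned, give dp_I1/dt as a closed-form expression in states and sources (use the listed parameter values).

b0 |J1  (Se1: effort source, stroke at far end)
b1 |I1  (I1: I, integral causality)
b2 |J1  (1-jn J1 has f-setter on 1)
b3 |J1  (J1: bond 1 brought flow, rest push out)

dp_I1/dt = E_Se1 - 2*p_I1 - q_C1/4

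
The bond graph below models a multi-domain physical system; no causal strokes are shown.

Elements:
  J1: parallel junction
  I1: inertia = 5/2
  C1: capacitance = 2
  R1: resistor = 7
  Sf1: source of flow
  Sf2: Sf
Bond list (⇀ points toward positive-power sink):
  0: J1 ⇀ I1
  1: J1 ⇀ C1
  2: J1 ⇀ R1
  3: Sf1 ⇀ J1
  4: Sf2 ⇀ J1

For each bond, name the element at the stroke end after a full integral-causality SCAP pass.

bond 3 stroke→Sf1  (Sf1: flow source, stroke at near end)
bond 4 stroke→Sf2  (source Sf2 imposes f)
bond 0 stroke→I1  (I1 integral (f out))
bond 1 stroke→J1  (prefer integral on C1)
bond 2 stroke→R1  (J1 effort already set via bond 1)

b0 stroke→I1
b1 stroke→J1
b2 stroke→R1
b3 stroke→Sf1
b4 stroke→Sf2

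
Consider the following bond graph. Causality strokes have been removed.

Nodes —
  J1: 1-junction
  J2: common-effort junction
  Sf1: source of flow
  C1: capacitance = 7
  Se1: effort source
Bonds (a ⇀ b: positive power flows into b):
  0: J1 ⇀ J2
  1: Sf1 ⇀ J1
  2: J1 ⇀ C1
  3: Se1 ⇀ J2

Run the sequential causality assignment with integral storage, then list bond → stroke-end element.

b0 stroke at J1
b1 stroke at Sf1
b2 stroke at J1
b3 stroke at J2

b1 stroke→Sf1  (Sf1 (Sf) sets flow on bond)
b3 stroke→J2  (Se1: effort source, stroke at far end)
b0 stroke→J1  (1-jn J1 has f-setter on 1)
b2 stroke→J1  (J1: bond 1 brought flow, rest push out)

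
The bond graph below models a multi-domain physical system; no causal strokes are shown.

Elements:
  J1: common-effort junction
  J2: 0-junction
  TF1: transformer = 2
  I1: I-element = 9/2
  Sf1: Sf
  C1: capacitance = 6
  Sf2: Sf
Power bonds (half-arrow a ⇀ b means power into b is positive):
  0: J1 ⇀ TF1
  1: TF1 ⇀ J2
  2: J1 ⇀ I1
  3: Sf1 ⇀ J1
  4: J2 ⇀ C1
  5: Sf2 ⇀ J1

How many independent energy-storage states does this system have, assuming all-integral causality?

β3 →Sf1  (Sf1 (Sf) sets flow on bond)
β5 →Sf2  (Sf2 fixes flow; stroke at Sf2)
β2 →I1  (I1: I, integral causality)
β0 →J1  (only one effort-in slot at J1)
β1 →TF1  (TF1: transformer flips bond 0)
β4 →J2  (J2: last free bond brings effort in)

2  (C1, I1 all integral)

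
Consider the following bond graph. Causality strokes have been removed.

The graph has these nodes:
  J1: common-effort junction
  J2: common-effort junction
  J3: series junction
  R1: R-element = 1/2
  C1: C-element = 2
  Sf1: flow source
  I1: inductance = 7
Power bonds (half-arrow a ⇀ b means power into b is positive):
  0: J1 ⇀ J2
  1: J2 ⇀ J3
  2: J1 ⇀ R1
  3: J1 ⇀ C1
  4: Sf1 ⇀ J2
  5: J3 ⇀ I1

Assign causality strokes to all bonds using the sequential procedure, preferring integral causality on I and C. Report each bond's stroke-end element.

b0 stroke→J2
b1 stroke→J3
b2 stroke→R1
b3 stroke→J1
b4 stroke→Sf1
b5 stroke→I1

β4 →Sf1  (Sf1: flow source, stroke at near end)
β3 →J1  (prefer integral on C1)
β0 →J2  (J1: bond 3 brought effort, rest push out)
β2 →R1  (J1: bond 3 brought effort, rest push out)
β1 →J3  (J2 effort already set via bond 0)
β5 →I1  (J3 needs exactly one f-in)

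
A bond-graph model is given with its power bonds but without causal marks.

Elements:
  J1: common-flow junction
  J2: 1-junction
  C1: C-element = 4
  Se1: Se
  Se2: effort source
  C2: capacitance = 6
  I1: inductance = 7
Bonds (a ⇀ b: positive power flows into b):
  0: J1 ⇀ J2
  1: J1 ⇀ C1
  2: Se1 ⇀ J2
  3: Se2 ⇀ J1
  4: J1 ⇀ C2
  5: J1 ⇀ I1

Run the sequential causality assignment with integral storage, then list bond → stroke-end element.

β2 |J2  (Se1 (Se) sets effort on bond)
β3 |J1  (Se2 (Se) sets effort on bond)
β0 |J1  (closing 1-jn rule on J2)
β1 |J1  (prefer integral on C1)
β4 |J1  (C2: C, integral causality)
β5 |I1  (closing 1-jn rule on J1)

bond 0 →J1
bond 1 →J1
bond 2 →J2
bond 3 →J1
bond 4 →J1
bond 5 →I1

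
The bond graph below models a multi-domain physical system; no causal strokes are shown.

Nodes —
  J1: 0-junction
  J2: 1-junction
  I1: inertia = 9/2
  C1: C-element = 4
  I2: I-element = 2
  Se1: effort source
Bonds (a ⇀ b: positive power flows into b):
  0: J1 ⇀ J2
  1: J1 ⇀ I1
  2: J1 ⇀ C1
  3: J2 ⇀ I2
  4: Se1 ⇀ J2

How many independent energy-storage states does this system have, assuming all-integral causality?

β4 stroke→J2  (source Se1 imposes e)
β1 stroke→I1  (I1 outputs flow p/I1)
β2 stroke→J1  (C1 integral (e out))
β0 stroke→J2  (J1: bond 2 brought effort, rest push out)
β3 stroke→I2  (only one flow-in slot at J2)

3  (C1, I1, I2 all integral)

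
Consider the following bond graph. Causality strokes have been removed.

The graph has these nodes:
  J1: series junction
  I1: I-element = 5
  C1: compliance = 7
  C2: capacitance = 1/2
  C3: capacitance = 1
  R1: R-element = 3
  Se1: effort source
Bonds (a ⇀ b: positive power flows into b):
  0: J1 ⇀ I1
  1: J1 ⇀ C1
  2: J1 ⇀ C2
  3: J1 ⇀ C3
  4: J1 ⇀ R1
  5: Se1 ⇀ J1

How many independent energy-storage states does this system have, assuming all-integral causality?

bond 5 stroke at J1  (Se1 (Se) sets effort on bond)
bond 0 stroke at I1  (I1 outputs flow p/I1)
bond 1 stroke at J1  (J1: bond 0 brought flow, rest push out)
bond 2 stroke at J1  (1-jn J1 has f-setter on 0)
bond 3 stroke at J1  (J1: bond 0 brought flow, rest push out)
bond 4 stroke at J1  (common-f at J1 fixed by 0)

4  (C1, C2, C3, I1 all integral)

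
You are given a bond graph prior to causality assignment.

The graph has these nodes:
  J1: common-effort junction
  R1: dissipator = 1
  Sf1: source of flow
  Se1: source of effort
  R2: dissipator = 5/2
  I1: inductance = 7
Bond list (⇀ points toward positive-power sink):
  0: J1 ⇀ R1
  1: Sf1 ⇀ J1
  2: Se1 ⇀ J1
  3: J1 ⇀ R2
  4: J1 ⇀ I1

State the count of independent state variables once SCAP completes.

b1 →Sf1  (source Sf1 imposes f)
b2 →J1  (Se1 fixes effort; stroke away)
b0 →R1  (common-e at J1 fixed by 2)
b3 →R2  (0-jn J1 has e-setter on 2)
b4 →I1  (common-e at J1 fixed by 2)

1  (I1 all integral)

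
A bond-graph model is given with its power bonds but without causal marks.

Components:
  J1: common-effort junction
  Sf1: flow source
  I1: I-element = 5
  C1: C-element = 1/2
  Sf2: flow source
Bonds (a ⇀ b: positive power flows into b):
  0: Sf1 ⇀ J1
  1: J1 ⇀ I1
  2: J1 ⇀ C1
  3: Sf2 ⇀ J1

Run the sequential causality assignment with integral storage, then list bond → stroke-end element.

b0 |Sf1  (Sf1 (Sf) sets flow on bond)
b3 |Sf2  (source Sf2 imposes f)
b1 |I1  (I1: I, integral causality)
b2 |J1  (only one effort-in slot at J1)

bond 0 |Sf1
bond 1 |I1
bond 2 |J1
bond 3 |Sf2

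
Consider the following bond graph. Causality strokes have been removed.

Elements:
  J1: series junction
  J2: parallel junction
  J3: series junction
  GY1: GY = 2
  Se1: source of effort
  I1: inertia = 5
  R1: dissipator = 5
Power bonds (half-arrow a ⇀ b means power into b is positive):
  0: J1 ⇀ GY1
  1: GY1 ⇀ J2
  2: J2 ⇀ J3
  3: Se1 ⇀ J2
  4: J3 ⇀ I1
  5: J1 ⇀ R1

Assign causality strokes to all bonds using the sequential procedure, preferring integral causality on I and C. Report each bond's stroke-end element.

b0 stroke→GY1
b1 stroke→GY1
b2 stroke→J3
b3 stroke→J2
b4 stroke→I1
b5 stroke→J1

b3 stroke→J2  (Se1 fixes effort; stroke away)
b1 stroke→GY1  (0-jn J2 has e-setter on 3)
b2 stroke→J3  (J2: bond 3 brought effort, rest push out)
b4 stroke→I1  (closing 1-jn rule on J3)
b0 stroke→GY1  (through GY1, causality inverts; strokes same side of GY1)
b5 stroke→J1  (common-f at J1 fixed by 0)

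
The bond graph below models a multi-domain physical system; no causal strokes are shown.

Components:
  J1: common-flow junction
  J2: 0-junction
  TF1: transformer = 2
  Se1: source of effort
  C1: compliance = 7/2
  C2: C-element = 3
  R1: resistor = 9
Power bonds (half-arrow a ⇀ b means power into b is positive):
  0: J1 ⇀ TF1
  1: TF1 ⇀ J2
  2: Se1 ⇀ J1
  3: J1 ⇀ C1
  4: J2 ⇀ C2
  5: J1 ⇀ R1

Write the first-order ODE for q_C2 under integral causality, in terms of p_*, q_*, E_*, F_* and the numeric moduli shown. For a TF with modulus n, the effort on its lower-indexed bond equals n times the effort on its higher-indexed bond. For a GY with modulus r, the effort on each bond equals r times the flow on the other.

#2 |J1  (Se1: effort source, stroke at far end)
#3 |J1  (C1: C, integral causality)
#4 |J2  (prefer integral on C2)
#1 |TF1  (J2: bond 4 brought effort, rest push out)
#0 |J1  (through TF1, causality passes straight; one stroke at TF1)
#5 |R1  (J1: last free bond brings flow in)

dq_C2/dt = 2*E_Se1/9 - 4*q_C1/63 - 4*q_C2/27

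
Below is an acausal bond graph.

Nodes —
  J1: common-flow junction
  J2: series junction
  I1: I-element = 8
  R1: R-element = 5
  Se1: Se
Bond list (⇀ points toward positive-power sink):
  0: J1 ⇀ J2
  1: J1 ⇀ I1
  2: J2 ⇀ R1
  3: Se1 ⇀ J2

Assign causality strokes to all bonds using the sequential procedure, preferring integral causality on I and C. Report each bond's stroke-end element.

β3 stroke→J2  (Se1 (Se) sets effort on bond)
β1 stroke→I1  (I1 outputs flow p/I1)
β0 stroke→J1  (1-jn J1 has f-setter on 1)
β2 stroke→J2  (J2 flow already set via bond 0)

b0 →J1
b1 →I1
b2 →J2
b3 →J2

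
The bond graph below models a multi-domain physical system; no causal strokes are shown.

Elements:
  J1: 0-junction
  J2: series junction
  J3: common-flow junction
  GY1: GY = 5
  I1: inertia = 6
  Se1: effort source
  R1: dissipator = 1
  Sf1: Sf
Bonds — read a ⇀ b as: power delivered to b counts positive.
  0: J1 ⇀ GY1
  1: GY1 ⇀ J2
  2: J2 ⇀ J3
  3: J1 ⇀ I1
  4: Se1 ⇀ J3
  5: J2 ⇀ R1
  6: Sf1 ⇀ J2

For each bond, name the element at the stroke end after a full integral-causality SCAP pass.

b0 stroke at J1
b1 stroke at J2
b2 stroke at J2
b3 stroke at I1
b4 stroke at J3
b5 stroke at J2
b6 stroke at Sf1

β4 →J3  (Se1: effort source, stroke at far end)
β6 →Sf1  (Sf1 (Sf) sets flow on bond)
β1 →J2  (J2: bond 6 brought flow, rest push out)
β2 →J2  (J2: bond 6 brought flow, rest push out)
β5 →J2  (J2 flow already set via bond 6)
β0 →J1  (through GY1, causality inverts; strokes same side of GY1)
β3 →I1  (J1: bond 0 brought effort, rest push out)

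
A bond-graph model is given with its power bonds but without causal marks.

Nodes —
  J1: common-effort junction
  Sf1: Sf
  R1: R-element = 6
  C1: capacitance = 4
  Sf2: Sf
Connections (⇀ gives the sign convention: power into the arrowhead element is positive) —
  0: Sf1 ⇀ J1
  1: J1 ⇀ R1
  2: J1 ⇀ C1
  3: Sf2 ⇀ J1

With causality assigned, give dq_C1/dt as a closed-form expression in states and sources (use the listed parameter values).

#0 →Sf1  (Sf1: flow source, stroke at near end)
#3 →Sf2  (Sf2: flow source, stroke at near end)
#2 →J1  (C1 integral (e out))
#1 →R1  (J1 effort already set via bond 2)

dq_C1/dt = F_Sf1 + F_Sf2 - q_C1/24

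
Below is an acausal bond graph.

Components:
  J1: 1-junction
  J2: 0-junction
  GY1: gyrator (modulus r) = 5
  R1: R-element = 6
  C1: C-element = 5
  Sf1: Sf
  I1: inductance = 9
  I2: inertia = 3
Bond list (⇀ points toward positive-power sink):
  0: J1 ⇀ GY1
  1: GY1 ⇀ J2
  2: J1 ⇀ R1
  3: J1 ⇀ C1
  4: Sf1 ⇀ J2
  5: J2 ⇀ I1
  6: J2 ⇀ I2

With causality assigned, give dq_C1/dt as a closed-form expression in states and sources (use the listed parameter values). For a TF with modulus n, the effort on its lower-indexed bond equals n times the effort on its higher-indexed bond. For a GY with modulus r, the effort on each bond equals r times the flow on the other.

β4 |Sf1  (Sf1 (Sf) sets flow on bond)
β3 |J1  (C1: C, integral causality)
β5 |I1  (I1 integral (f out))
β6 |I2  (prefer integral on I2)
β1 |J2  (J2 needs exactly one e-in)
β0 |J1  (GY GY1: same side as bond 1)
β2 |R1  (J1 needs exactly one f-in)

dq_C1/dt = 5*F_Sf1/6 - 5*p_I1/54 - 5*p_I2/18 - q_C1/30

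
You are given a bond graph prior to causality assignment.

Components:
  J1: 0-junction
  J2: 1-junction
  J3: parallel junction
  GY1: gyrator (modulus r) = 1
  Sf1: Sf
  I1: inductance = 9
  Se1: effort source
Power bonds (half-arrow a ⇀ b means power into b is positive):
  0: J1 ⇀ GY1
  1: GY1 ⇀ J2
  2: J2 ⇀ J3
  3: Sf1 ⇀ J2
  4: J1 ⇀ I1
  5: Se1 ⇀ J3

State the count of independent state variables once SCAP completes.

1  (I1 all integral)

β3 stroke at Sf1  (Sf1 (Sf) sets flow on bond)
β5 stroke at J3  (source Se1 imposes e)
β1 stroke at J2  (J2: bond 3 brought flow, rest push out)
β2 stroke at J2  (common-f at J2 fixed by 3)
β0 stroke at J1  (GY1: gyrator matches bond 1)
β4 stroke at I1  (common-e at J1 fixed by 0)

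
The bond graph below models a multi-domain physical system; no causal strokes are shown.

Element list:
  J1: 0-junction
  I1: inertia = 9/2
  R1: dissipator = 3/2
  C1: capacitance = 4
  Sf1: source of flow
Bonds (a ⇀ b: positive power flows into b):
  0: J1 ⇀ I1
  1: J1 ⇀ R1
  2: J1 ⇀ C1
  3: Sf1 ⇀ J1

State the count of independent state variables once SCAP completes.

b3 |Sf1  (source Sf1 imposes f)
b0 |I1  (I1 integral (f out))
b2 |J1  (C1: C, integral causality)
b1 |R1  (J1: bond 2 brought effort, rest push out)

2  (C1, I1 all integral)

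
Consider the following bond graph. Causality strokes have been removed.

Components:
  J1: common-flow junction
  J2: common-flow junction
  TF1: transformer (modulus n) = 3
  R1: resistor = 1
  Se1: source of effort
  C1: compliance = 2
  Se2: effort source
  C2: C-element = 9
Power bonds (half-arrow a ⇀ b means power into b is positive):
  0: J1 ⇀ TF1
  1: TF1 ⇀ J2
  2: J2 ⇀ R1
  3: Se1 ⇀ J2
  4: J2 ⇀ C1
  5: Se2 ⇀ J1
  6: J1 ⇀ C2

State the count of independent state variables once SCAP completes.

b3 stroke at J2  (Se1 (Se) sets effort on bond)
b5 stroke at J1  (Se2 (Se) sets effort on bond)
b4 stroke at J2  (prefer integral on C1)
b6 stroke at J1  (C2 outputs effort q/C2)
b0 stroke at TF1  (J1: last free bond brings flow in)
b1 stroke at J2  (TF TF1: opposite of bond 0)
b2 stroke at R1  (only one flow-in slot at J2)

2  (C1, C2 all integral)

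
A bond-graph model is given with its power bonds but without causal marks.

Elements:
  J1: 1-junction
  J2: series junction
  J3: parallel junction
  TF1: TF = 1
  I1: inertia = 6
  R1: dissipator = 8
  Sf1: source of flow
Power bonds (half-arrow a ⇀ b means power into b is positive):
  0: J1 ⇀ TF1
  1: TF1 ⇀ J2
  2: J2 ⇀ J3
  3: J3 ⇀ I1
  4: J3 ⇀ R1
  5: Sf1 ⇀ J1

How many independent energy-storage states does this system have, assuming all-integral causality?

1  (I1 all integral)

#5 |Sf1  (source Sf1 imposes f)
#0 |J1  (common-f at J1 fixed by 5)
#1 |TF1  (TF1: transformer flips bond 0)
#2 |J2  (common-f at J2 fixed by 1)
#3 |I1  (I1 integral (f out))
#4 |J3  (only one effort-in slot at J3)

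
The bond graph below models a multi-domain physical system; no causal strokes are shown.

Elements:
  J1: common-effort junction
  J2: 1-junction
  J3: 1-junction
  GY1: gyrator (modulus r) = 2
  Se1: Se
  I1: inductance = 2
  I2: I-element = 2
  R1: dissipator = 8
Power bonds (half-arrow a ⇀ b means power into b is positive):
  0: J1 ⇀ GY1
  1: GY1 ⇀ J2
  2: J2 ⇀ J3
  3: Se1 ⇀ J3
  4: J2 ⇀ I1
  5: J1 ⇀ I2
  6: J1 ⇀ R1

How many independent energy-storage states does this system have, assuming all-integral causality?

2  (I1, I2 all integral)

bond 3 stroke at J3  (Se1 (Se) sets effort on bond)
bond 2 stroke at J2  (J3 needs exactly one f-in)
bond 4 stroke at I1  (I1: I, integral causality)
bond 1 stroke at J2  (J2: bond 4 brought flow, rest push out)
bond 0 stroke at J1  (GY1: gyrator matches bond 1)
bond 5 stroke at I2  (J1 effort already set via bond 0)
bond 6 stroke at R1  (J1: bond 0 brought effort, rest push out)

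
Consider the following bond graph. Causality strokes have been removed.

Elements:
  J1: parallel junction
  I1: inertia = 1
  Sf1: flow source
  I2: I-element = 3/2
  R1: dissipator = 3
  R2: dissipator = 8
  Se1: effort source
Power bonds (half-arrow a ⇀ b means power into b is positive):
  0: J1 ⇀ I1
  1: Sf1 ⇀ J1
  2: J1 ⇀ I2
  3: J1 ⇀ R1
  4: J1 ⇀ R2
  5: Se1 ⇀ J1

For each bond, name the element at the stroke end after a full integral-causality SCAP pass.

#0 stroke→I1
#1 stroke→Sf1
#2 stroke→I2
#3 stroke→R1
#4 stroke→R2
#5 stroke→J1

b1 |Sf1  (Sf1 (Sf) sets flow on bond)
b5 |J1  (source Se1 imposes e)
b0 |I1  (0-jn J1 has e-setter on 5)
b2 |I2  (J1: bond 5 brought effort, rest push out)
b3 |R1  (0-jn J1 has e-setter on 5)
b4 |R2  (J1: bond 5 brought effort, rest push out)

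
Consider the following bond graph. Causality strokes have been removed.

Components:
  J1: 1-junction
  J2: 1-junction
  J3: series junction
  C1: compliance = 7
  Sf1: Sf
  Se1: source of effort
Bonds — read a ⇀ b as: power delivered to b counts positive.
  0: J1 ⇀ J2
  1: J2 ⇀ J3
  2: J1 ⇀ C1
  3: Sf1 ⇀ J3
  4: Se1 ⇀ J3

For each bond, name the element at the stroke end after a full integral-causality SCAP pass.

β3 →Sf1  (source Sf1 imposes f)
β4 →J3  (source Se1 imposes e)
β1 →J3  (J3 flow already set via bond 3)
β0 →J2  (common-f at J2 fixed by 1)
β2 →J1  (common-f at J1 fixed by 0)

#0 |J2
#1 |J3
#2 |J1
#3 |Sf1
#4 |J3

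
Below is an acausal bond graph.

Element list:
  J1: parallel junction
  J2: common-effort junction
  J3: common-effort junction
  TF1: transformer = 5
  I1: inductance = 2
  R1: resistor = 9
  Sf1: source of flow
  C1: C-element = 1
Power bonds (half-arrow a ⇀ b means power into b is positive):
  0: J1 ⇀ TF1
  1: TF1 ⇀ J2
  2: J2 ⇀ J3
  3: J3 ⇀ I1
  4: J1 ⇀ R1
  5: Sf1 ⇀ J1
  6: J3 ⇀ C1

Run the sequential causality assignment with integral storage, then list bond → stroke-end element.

bond 0 →J1
bond 1 →TF1
bond 2 →J2
bond 3 →I1
bond 4 →R1
bond 5 →Sf1
bond 6 →J3

#5 stroke at Sf1  (Sf1 fixes flow; stroke at Sf1)
#3 stroke at I1  (I1: I, integral causality)
#6 stroke at J3  (C1 integral (e out))
#2 stroke at J2  (0-jn J3 has e-setter on 6)
#1 stroke at TF1  (J2 effort already set via bond 2)
#0 stroke at J1  (TF1: transformer flips bond 1)
#4 stroke at R1  (J1: bond 0 brought effort, rest push out)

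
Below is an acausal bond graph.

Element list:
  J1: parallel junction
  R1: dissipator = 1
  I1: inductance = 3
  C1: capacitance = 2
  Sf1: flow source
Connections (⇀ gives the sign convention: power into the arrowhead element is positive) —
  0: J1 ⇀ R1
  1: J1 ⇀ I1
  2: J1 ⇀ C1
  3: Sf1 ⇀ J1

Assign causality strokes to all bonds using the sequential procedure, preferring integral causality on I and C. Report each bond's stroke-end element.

#3 stroke at Sf1  (source Sf1 imposes f)
#1 stroke at I1  (I1: I, integral causality)
#2 stroke at J1  (C1: C, integral causality)
#0 stroke at R1  (J1 effort already set via bond 2)

bond 0 stroke→R1
bond 1 stroke→I1
bond 2 stroke→J1
bond 3 stroke→Sf1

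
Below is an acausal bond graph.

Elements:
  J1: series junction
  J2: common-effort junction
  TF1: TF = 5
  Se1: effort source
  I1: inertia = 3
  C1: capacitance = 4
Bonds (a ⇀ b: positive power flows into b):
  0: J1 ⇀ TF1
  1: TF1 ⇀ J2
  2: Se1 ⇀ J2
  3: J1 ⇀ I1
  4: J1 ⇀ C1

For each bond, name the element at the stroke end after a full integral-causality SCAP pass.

bond 2 stroke at J2  (Se1: effort source, stroke at far end)
bond 1 stroke at TF1  (J2: bond 2 brought effort, rest push out)
bond 0 stroke at J1  (TF1 one-in-one-out from 1)
bond 3 stroke at I1  (I1 integral (f out))
bond 4 stroke at J1  (J1: bond 3 brought flow, rest push out)

#0 stroke→J1
#1 stroke→TF1
#2 stroke→J2
#3 stroke→I1
#4 stroke→J1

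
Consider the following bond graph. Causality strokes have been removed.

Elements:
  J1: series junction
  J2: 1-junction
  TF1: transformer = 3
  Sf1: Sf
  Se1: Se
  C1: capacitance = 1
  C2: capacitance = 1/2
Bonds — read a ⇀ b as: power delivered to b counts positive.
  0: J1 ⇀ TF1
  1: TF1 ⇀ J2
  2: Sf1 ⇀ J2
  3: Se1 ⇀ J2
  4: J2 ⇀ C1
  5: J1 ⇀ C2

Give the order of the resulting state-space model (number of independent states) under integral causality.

2  (C1, C2 all integral)

bond 2 →Sf1  (Sf1: flow source, stroke at near end)
bond 3 →J2  (Se1 fixes effort; stroke away)
bond 1 →J2  (common-f at J2 fixed by 2)
bond 4 →J2  (J2: bond 2 brought flow, rest push out)
bond 0 →TF1  (TF1: transformer flips bond 1)
bond 5 →J1  (1-jn J1 has f-setter on 0)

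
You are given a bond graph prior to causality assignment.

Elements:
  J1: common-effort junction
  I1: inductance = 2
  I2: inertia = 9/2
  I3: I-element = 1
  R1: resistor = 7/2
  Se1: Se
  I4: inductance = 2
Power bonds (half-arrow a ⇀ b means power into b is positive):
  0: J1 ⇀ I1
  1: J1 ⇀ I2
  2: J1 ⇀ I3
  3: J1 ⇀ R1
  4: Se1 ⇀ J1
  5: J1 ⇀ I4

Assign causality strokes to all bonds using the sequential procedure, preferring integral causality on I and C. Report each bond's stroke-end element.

#0 stroke at I1
#1 stroke at I2
#2 stroke at I3
#3 stroke at R1
#4 stroke at J1
#5 stroke at I4

b4 →J1  (Se1 fixes effort; stroke away)
b0 →I1  (J1: bond 4 brought effort, rest push out)
b1 →I2  (common-e at J1 fixed by 4)
b2 →I3  (common-e at J1 fixed by 4)
b3 →R1  (0-jn J1 has e-setter on 4)
b5 →I4  (J1: bond 4 brought effort, rest push out)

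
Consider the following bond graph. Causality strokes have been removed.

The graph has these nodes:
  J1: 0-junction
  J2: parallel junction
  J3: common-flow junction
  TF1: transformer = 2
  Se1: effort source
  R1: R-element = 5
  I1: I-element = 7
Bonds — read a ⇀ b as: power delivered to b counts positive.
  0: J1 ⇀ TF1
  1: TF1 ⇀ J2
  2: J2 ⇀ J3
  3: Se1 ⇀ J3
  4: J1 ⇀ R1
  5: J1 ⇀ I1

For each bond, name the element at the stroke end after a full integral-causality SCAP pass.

β0 stroke→J1
β1 stroke→TF1
β2 stroke→J2
β3 stroke→J3
β4 stroke→R1
β5 stroke→I1

#3 →J3  (Se1: effort source, stroke at far end)
#2 →J2  (J3: last free bond brings flow in)
#1 →TF1  (common-e at J2 fixed by 2)
#0 →J1  (through TF1, causality passes straight; one stroke at TF1)
#4 →R1  (common-e at J1 fixed by 0)
#5 →I1  (0-jn J1 has e-setter on 0)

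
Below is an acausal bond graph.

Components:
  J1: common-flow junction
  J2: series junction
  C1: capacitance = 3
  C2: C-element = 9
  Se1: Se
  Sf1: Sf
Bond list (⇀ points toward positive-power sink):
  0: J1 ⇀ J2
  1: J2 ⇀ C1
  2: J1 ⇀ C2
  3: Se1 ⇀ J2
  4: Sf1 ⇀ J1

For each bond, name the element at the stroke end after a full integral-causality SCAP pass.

β3 →J2  (Se1 (Se) sets effort on bond)
β4 →Sf1  (Sf1 fixes flow; stroke at Sf1)
β0 →J1  (common-f at J1 fixed by 4)
β2 →J1  (J1 flow already set via bond 4)
β1 →J2  (common-f at J2 fixed by 0)

bond 0 →J1
bond 1 →J2
bond 2 →J1
bond 3 →J2
bond 4 →Sf1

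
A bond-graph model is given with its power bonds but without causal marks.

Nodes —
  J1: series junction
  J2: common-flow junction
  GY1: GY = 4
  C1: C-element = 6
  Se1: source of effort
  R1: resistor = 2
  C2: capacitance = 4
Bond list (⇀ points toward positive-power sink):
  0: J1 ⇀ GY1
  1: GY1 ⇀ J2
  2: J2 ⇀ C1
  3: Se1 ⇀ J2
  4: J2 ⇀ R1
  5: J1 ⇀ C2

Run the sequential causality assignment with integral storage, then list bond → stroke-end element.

bond 3 |J2  (Se1 fixes effort; stroke away)
bond 2 |J2  (C1 outputs effort q/C1)
bond 5 |J1  (prefer integral on C2)
bond 0 |GY1  (closing 1-jn rule on J1)
bond 1 |GY1  (GY GY1: same side as bond 0)
bond 4 |J2  (J2 flow already set via bond 1)

b0 →GY1
b1 →GY1
b2 →J2
b3 →J2
b4 →J2
b5 →J1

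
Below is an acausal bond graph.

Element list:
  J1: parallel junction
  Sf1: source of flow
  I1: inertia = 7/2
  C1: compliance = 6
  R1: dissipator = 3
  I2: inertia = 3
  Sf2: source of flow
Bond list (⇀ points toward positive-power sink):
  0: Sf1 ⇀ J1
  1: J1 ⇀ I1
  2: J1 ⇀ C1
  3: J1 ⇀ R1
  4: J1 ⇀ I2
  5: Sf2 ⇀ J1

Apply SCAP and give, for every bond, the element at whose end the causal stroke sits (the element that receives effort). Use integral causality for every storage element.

β0 →Sf1  (Sf1: flow source, stroke at near end)
β5 →Sf2  (Sf2 fixes flow; stroke at Sf2)
β1 →I1  (I1 integral (f out))
β2 →J1  (C1 integral (e out))
β3 →R1  (0-jn J1 has e-setter on 2)
β4 →I2  (common-e at J1 fixed by 2)

bond 0 stroke→Sf1
bond 1 stroke→I1
bond 2 stroke→J1
bond 3 stroke→R1
bond 4 stroke→I2
bond 5 stroke→Sf2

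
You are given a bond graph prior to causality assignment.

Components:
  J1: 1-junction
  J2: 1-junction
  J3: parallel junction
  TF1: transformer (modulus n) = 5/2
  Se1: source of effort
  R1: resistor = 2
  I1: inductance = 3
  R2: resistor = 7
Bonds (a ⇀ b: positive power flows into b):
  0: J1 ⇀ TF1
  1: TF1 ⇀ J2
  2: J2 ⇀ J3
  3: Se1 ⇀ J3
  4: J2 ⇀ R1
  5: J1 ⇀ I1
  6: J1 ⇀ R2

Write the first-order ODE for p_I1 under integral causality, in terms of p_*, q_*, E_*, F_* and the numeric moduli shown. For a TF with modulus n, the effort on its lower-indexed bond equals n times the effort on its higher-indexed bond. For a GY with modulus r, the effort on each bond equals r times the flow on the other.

dp_I1/dt = -5*E_Se1/2 - 13*p_I1/2

bond 3 stroke at J3  (Se1 (Se) sets effort on bond)
bond 2 stroke at J2  (0-jn J3 has e-setter on 3)
bond 5 stroke at I1  (I1 integral (f out))
bond 0 stroke at J1  (J1: bond 5 brought flow, rest push out)
bond 6 stroke at J1  (J1: bond 5 brought flow, rest push out)
bond 1 stroke at TF1  (TF1 one-in-one-out from 0)
bond 4 stroke at J2  (J2 flow already set via bond 1)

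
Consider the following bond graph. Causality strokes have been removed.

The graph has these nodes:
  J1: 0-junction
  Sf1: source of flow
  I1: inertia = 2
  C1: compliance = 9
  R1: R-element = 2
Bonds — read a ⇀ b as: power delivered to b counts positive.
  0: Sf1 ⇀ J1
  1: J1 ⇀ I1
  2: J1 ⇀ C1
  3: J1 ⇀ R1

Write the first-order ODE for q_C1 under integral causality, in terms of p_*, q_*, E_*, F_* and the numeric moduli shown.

b0 →Sf1  (Sf1 (Sf) sets flow on bond)
b1 →I1  (I1 integral (f out))
b2 →J1  (C1 outputs effort q/C1)
b3 →R1  (common-e at J1 fixed by 2)

dq_C1/dt = F_Sf1 - p_I1/2 - q_C1/18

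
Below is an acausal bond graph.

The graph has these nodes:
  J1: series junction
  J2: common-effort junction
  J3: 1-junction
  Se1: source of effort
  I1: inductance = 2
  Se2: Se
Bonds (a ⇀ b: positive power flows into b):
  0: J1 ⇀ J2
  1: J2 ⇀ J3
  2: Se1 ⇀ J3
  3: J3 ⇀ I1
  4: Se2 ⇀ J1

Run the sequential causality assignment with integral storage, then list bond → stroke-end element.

b2 stroke→J3  (Se1 (Se) sets effort on bond)
b4 stroke→J1  (Se2: effort source, stroke at far end)
b0 stroke→J2  (J1: last free bond brings flow in)
b1 stroke→J3  (common-e at J2 fixed by 0)
b3 stroke→I1  (J3: last free bond brings flow in)

b0 |J2
b1 |J3
b2 |J3
b3 |I1
b4 |J1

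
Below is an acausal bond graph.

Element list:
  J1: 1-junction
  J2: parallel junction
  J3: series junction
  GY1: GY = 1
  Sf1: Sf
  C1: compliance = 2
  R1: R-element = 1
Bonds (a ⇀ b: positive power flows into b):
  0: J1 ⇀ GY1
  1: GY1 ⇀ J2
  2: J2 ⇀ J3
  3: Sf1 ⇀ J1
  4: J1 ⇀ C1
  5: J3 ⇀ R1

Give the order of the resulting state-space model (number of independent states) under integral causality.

bond 3 |Sf1  (source Sf1 imposes f)
bond 0 |J1  (common-f at J1 fixed by 3)
bond 4 |J1  (J1: bond 3 brought flow, rest push out)
bond 1 |J2  (GY1 both-in/both-out from 0)
bond 2 |J3  (common-e at J2 fixed by 1)
bond 5 |R1  (only one flow-in slot at J3)

1  (C1 all integral)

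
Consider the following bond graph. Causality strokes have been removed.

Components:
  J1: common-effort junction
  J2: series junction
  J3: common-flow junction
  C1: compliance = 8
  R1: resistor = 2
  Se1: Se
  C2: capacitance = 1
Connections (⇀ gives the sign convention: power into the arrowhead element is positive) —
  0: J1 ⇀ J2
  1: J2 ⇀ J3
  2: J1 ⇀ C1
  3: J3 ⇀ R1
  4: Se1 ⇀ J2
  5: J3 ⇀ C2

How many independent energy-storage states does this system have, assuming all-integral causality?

2  (C1, C2 all integral)

β4 →J2  (source Se1 imposes e)
β2 →J1  (C1 integral (e out))
β0 →J2  (J1 effort already set via bond 2)
β1 →J3  (only one flow-in slot at J2)
β5 →J3  (C2 integral (e out))
β3 →R1  (J3 needs exactly one f-in)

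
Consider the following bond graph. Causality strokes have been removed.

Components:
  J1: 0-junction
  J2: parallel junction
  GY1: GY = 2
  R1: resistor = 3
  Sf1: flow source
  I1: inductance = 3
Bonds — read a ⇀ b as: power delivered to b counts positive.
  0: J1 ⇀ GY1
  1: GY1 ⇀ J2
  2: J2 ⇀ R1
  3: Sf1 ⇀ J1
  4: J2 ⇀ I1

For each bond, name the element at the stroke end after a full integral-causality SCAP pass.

#0 |J1
#1 |J2
#2 |R1
#3 |Sf1
#4 |I1

#3 →Sf1  (Sf1: flow source, stroke at near end)
#0 →J1  (J1: last free bond brings effort in)
#1 →J2  (GY1 both-in/both-out from 0)
#2 →R1  (common-e at J2 fixed by 1)
#4 →I1  (common-e at J2 fixed by 1)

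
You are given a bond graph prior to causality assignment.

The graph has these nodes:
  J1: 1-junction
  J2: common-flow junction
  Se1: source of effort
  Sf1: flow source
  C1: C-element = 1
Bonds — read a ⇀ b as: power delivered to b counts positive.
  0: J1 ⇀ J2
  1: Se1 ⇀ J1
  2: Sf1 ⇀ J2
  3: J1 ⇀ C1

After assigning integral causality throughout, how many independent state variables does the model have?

1  (C1 all integral)

bond 1 →J1  (Se1: effort source, stroke at far end)
bond 2 →Sf1  (Sf1 fixes flow; stroke at Sf1)
bond 0 →J2  (J2: bond 2 brought flow, rest push out)
bond 3 →J1  (J1 flow already set via bond 0)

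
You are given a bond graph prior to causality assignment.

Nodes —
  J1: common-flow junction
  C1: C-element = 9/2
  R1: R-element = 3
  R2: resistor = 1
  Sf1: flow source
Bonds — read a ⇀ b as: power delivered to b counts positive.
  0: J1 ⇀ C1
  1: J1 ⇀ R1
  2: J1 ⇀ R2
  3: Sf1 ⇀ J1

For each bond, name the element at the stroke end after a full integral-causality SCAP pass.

β3 stroke at Sf1  (source Sf1 imposes f)
β0 stroke at J1  (1-jn J1 has f-setter on 3)
β1 stroke at J1  (1-jn J1 has f-setter on 3)
β2 stroke at J1  (J1: bond 3 brought flow, rest push out)

β0 stroke at J1
β1 stroke at J1
β2 stroke at J1
β3 stroke at Sf1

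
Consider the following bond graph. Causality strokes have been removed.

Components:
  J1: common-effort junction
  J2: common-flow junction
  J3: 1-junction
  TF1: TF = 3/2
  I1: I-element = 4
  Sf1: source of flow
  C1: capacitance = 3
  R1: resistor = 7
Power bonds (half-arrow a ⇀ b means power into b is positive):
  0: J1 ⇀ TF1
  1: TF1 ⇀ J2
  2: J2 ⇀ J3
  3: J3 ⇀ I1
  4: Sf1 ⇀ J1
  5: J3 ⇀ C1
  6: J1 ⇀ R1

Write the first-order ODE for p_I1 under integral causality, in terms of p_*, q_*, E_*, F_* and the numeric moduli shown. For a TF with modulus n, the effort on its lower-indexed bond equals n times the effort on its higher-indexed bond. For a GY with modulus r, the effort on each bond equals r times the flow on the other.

#4 →Sf1  (Sf1 fixes flow; stroke at Sf1)
#3 →I1  (prefer integral on I1)
#2 →J3  (J3: bond 3 brought flow, rest push out)
#5 →J3  (1-jn J3 has f-setter on 3)
#1 →J2  (1-jn J2 has f-setter on 2)
#0 →TF1  (through TF1, causality passes straight; one stroke at TF1)
#6 →J1  (closing 0-jn rule on J1)

dp_I1/dt = 14*F_Sf1/3 - 7*p_I1/9 - q_C1/3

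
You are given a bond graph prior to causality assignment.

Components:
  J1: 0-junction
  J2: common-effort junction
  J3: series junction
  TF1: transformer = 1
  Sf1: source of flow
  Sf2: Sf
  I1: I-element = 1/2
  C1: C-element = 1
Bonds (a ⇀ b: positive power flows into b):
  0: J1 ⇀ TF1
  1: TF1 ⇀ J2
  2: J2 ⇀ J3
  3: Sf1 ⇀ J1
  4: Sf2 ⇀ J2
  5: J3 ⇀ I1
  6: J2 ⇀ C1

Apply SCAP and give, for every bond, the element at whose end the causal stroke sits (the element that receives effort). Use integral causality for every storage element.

bond 0 stroke→J1
bond 1 stroke→TF1
bond 2 stroke→J3
bond 3 stroke→Sf1
bond 4 stroke→Sf2
bond 5 stroke→I1
bond 6 stroke→J2

β3 stroke at Sf1  (Sf1 fixes flow; stroke at Sf1)
β4 stroke at Sf2  (Sf2 (Sf) sets flow on bond)
β0 stroke at J1  (J1: last free bond brings effort in)
β1 stroke at TF1  (TF1 one-in-one-out from 0)
β5 stroke at I1  (I1 outputs flow p/I1)
β2 stroke at J3  (J3: bond 5 brought flow, rest push out)
β6 stroke at J2  (only one effort-in slot at J2)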